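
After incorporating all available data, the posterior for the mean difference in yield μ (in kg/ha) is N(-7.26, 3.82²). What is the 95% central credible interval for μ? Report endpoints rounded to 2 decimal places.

The posterior is symmetric, so the 95% equal-tailed interval is μ = -7.26 ± z·3.82 with z = 1.960.
Half-width: 1.960 × 3.82 = 7.49.
-7.26 − 7.49 = -14.75; -7.26 + 7.49 = 0.23.

[-14.75, 0.23]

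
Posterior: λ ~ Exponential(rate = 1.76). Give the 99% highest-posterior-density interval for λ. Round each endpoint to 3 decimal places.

The exponential density is strictly decreasing on [0, ∞), so the HPD interval is anchored at 0: [0, q] with P(λ ≤ q) = 0.99.
q = −ln(1 − 0.99) / 1.76 = 4.6052 / 1.76 = 2.617.

[0.000, 2.617]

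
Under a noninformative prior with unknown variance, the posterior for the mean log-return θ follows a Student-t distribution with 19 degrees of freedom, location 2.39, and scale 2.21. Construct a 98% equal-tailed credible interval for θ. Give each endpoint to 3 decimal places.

The t_19 distribution is symmetric; the 98% interval is 2.39 ± t·2.21 with t_{0.99,19} = 2.539.
Half-width: 2.539 × 2.21 = 5.612.
2.39 − 5.612 = -3.222; 2.39 + 5.612 = 8.002.

[-3.222, 8.002]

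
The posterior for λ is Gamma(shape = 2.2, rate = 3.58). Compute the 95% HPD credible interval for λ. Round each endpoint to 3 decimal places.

[0.022, 1.425]

The posterior is unimodal and skewed, so the HPD interval has equal density at both endpoints and is the shortest 95% interval.
Solving f(0.022) = f(1.425) with F(1.425) − F(0.022) = 0.95 gives [0.022, 1.425].
For comparison, the equal-tailed interval is [0.086, 1.652]; the HPD is narrower and shifted toward the mode.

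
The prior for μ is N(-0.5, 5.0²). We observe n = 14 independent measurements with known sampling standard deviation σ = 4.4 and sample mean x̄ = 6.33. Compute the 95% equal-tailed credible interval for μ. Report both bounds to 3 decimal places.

Posterior precision = 1/5.0² + 14/4.4² = 0.0400 + 0.7231 = 0.7631, so posterior SD = 1.1447.
Posterior mean = (-0.5/5.0² + 14·6.33/4.4²) / 0.7631 = 5.9720.
Interval: 5.9720 ± 1.960 × 1.1447 → [3.728, 8.216].

[3.728, 8.216]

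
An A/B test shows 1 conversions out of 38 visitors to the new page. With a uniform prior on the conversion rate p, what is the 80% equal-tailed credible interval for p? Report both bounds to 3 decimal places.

[0.014, 0.096]

Posterior: Beta(1+1, 1+37) = Beta(2, 38).
Equal-tailed 80% interval: the 0.1 and 0.9 quantiles of Beta(2, 38).
Posterior mean ≈ 0.050, SD ≈ 0.034; a Normal approximation gives roughly [0.006, 0.094].
Exact: F⁻¹(0.1) = 0.014; F⁻¹(0.9) = 0.096.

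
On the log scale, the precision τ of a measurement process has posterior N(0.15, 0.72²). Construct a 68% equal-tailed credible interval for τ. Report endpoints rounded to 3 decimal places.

[0.568, 2.377]

On the log scale the 68% interval is 0.15 ± 0.994 × 0.72 = [-0.5660, 0.8660].
Exponentiate: [e^-0.5660, e^0.8660] = [0.568, 2.377].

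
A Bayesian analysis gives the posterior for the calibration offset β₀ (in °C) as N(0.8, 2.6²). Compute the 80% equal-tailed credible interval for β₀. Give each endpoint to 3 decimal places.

The posterior is symmetric, so the 80% equal-tailed interval is β₀ = 0.8 ± z·2.6 with z = 1.282.
Half-width: 1.282 × 2.6 = 3.332.
0.8 − 3.332 = -2.532; 0.8 + 3.332 = 4.132.

[-2.532, 4.132]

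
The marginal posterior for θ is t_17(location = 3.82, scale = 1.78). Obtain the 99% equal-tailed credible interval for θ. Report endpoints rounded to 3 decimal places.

[-1.339, 8.979]

The t_17 distribution is symmetric; the 99% interval is 3.82 ± t·1.78 with t_{0.995,17} = 2.898.
Half-width: 2.898 × 1.78 = 5.159.
3.82 − 5.159 = -1.339; 3.82 + 5.159 = 8.979.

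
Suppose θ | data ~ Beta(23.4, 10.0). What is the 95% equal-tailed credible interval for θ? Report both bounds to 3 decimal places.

Posterior: Beta(23.4, 10.0).
Equal-tailed 95% interval: the 0.025 and 0.975 quantiles of Beta(23.4, 10.0).
Posterior mean ≈ 0.701, SD ≈ 0.078; a Normal approximation gives roughly [0.548, 0.854].
Exact: F⁻¹(0.025) = 0.537; F⁻¹(0.975) = 0.841.

[0.537, 0.841]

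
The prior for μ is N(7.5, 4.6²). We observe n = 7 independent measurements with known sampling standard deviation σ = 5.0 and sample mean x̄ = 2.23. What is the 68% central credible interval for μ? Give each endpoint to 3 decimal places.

[1.253, 4.729]

Posterior precision = 1/4.6² + 7/5.0² = 0.0473 + 0.2800 = 0.3273, so posterior SD = 1.7481.
Posterior mean = (7.5/4.6² + 7·2.23/5.0²) / 0.3273 = 2.9910.
Interval: 2.9910 ± 0.994 × 1.7481 → [1.253, 4.729].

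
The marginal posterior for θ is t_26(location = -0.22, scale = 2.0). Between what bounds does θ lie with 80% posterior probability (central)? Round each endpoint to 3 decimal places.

The t_26 distribution is symmetric; the 80% interval is -0.22 ± t·2.0 with t_{0.9,26} = 1.315.
Half-width: 1.315 × 2.0 = 2.630.
-0.22 − 2.630 = -2.850; -0.22 + 2.630 = 2.410.

[-2.850, 2.410]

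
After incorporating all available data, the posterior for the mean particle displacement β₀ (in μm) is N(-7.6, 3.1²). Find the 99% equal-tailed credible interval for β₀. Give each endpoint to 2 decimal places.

[-15.59, 0.39]

The posterior is symmetric, so the 99% equal-tailed interval is β₀ = -7.6 ± z·3.1 with z = 2.576.
Half-width: 2.576 × 3.1 = 7.99.
-7.6 − 7.99 = -15.59; -7.6 + 7.99 = 0.39.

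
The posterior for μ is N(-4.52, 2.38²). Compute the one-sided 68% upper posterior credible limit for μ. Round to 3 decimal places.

-3.407

Need U with P(μ ≤ U) = 0.68: U = -4.52 + z_{0.32}·2.38.
z = 0.468; U = -4.52 + 0.468 × 2.38 = -3.407.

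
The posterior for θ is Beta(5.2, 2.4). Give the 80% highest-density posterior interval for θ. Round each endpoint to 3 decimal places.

The posterior is unimodal and skewed, so the HPD interval has equal density at both endpoints and is the shortest 80% interval.
Solving f(0.511) = f(0.915) with F(0.915) − F(0.511) = 0.80 gives [0.511, 0.915].
For comparison, the equal-tailed interval is [0.464, 0.880]; the HPD is narrower and shifted toward the mode.

[0.511, 0.915]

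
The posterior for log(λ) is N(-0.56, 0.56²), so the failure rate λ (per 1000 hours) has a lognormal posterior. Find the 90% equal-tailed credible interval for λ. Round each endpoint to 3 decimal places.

[0.227, 1.435]

On the log scale the 90% interval is -0.56 ± 1.645 × 0.56 = [-1.4811, 0.3611].
Exponentiate: [e^-1.4811, e^0.3611] = [0.227, 1.435].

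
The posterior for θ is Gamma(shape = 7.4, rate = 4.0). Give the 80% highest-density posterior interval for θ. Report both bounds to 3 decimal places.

[0.913, 2.567]

The posterior is unimodal and skewed, so the HPD interval has equal density at both endpoints and is the shortest 80% interval.
Solving f(0.913) = f(2.567) with F(2.567) − F(0.913) = 0.80 gives [0.913, 2.567].
For comparison, the equal-tailed interval is [1.049, 2.757]; the HPD is narrower and shifted toward the mode.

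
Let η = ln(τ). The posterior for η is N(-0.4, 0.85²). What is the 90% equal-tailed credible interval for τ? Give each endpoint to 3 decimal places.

[0.166, 2.713]

On the log scale the 90% interval is -0.4 ± 1.645 × 0.85 = [-1.7981, 0.9981].
Exponentiate: [e^-1.7981, e^0.9981] = [0.166, 2.713].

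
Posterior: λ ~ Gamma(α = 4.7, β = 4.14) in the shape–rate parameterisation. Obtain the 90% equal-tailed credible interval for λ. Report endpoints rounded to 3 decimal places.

Posterior: Gamma(shape 4.7, rate 4.14).
Equal-tailed 90% interval: Gamma(4.7, 4.14) quantiles at 0.05 and 0.95.
Posterior mean ≈ 1.135, SD ≈ 0.524; a Normal approximation gives roughly [0.274, 1.997].
Exact: lower = 0.431; upper = 2.111.

[0.431, 2.111]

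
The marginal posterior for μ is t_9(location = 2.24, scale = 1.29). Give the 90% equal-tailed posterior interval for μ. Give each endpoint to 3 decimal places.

The t_9 distribution is symmetric; the 90% interval is 2.24 ± t·1.29 with t_{0.95,9} = 1.833.
Half-width: 1.833 × 1.29 = 2.365.
2.24 − 2.365 = -0.125; 2.24 + 2.365 = 4.605.

[-0.125, 4.605]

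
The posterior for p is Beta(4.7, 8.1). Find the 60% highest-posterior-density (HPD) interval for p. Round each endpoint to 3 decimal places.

The posterior is unimodal and skewed, so the HPD interval has equal density at both endpoints and is the shortest 60% interval.
Solving f(0.236) = f(0.461) with F(0.461) − F(0.236) = 0.60 gives [0.236, 0.461].
For comparison, the equal-tailed interval is [0.252, 0.479]; the HPD is narrower and shifted toward the mode.

[0.236, 0.461]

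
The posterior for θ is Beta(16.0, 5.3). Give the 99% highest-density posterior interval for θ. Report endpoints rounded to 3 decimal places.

[0.501, 0.946]

The posterior is unimodal and skewed, so the HPD interval has equal density at both endpoints and is the shortest 99% interval.
Solving f(0.501) = f(0.946) with F(0.946) − F(0.501) = 0.99 gives [0.501, 0.946].
For comparison, the equal-tailed interval is [0.483, 0.935]; the HPD is narrower and shifted toward the mode.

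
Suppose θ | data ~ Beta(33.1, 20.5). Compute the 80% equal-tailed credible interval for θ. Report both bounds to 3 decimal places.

Posterior: Beta(33.1, 20.5).
Equal-tailed 80% interval: the 0.1 and 0.9 quantiles of Beta(33.1, 20.5).
Posterior mean ≈ 0.618, SD ≈ 0.066; a Normal approximation gives roughly [0.533, 0.702].
Exact: F⁻¹(0.1) = 0.532; F⁻¹(0.9) = 0.701.

[0.532, 0.701]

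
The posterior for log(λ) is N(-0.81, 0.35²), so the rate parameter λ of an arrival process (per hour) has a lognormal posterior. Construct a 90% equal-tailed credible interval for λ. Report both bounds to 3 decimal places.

[0.250, 0.791]

On the log scale the 90% interval is -0.81 ± 1.645 × 0.35 = [-1.3857, -0.2343].
Exponentiate: [e^-1.3857, e^-0.2343] = [0.250, 0.791].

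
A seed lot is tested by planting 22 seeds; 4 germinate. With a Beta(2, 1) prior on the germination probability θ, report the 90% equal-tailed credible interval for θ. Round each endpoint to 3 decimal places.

[0.115, 0.389]

Posterior: Beta(2+4, 1+18) = Beta(6, 19).
Equal-tailed 90% interval: the 0.05 and 0.95 quantiles of Beta(6, 19).
Posterior mean ≈ 0.240, SD ≈ 0.084; a Normal approximation gives roughly [0.102, 0.378].
Exact: F⁻¹(0.05) = 0.115; F⁻¹(0.95) = 0.389.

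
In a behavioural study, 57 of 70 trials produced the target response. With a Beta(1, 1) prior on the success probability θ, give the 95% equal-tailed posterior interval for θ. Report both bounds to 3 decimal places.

[0.707, 0.888]

Posterior: Beta(1+57, 1+13) = Beta(58, 14).
Equal-tailed 95% interval: the 0.025 and 0.975 quantiles of Beta(58, 14).
Posterior mean ≈ 0.806, SD ≈ 0.046; a Normal approximation gives roughly [0.715, 0.896].
Exact: F⁻¹(0.025) = 0.707; F⁻¹(0.975) = 0.888.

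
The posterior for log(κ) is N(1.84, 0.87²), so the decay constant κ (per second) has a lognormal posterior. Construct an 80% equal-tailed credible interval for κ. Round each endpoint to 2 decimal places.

On the log scale the 80% interval is 1.84 ± 1.282 × 0.87 = [0.7251, 2.9549].
Exponentiate: [e^0.7251, e^2.9549] = [2.06, 19.20].

[2.06, 19.20]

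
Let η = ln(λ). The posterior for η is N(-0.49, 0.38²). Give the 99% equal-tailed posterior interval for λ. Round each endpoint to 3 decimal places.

[0.230, 1.630]

On the log scale the 99% interval is -0.49 ± 2.576 × 0.38 = [-1.4688, 0.4888].
Exponentiate: [e^-1.4688, e^0.4888] = [0.230, 1.630].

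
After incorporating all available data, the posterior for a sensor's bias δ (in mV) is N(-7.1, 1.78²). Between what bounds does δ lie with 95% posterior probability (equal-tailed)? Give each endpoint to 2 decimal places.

[-10.59, -3.61]

The posterior is symmetric, so the 95% equal-tailed interval is δ = -7.1 ± z·1.78 with z = 1.960.
Half-width: 1.960 × 1.78 = 3.49.
-7.1 − 3.49 = -10.59; -7.1 + 3.49 = -3.61.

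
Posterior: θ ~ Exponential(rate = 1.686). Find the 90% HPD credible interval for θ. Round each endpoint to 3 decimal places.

The exponential density is strictly decreasing on [0, ∞), so the HPD interval is anchored at 0: [0, q] with P(θ ≤ q) = 0.90.
q = −ln(1 − 0.90) / 1.686 = 2.3026 / 1.686 = 1.366.

[0.000, 1.366]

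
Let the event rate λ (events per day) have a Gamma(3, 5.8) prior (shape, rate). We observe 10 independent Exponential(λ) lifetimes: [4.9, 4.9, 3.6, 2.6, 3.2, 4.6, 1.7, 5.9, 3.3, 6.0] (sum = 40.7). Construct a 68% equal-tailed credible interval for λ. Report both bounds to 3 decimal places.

[0.203, 0.356]

Posterior: Gamma(3+10, 5.8+40.7) = Gamma(13, 46.5) (shape, rate).
Equal-tailed 68% interval: Gamma(13, 46.5) quantiles at 0.16 and 0.84.
Posterior mean ≈ 0.280, SD ≈ 0.078; a Normal approximation gives roughly [0.202, 0.357].
Exact: lower = 0.203; upper = 0.356.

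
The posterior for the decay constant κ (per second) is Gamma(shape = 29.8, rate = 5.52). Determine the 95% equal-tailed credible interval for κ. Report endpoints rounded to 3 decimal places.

[3.637, 7.502]

Posterior: Gamma(shape 29.8, rate 5.52).
Equal-tailed 95% interval: Gamma(29.8, 5.52) quantiles at 0.025 and 0.975.
Posterior mean ≈ 5.399, SD ≈ 0.989; a Normal approximation gives roughly [3.460, 7.337].
Exact: lower = 3.637; upper = 7.502.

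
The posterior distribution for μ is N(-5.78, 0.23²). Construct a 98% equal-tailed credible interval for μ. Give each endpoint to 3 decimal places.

[-6.315, -5.245]

The posterior is symmetric, so the 98% equal-tailed interval is μ = -5.78 ± z·0.23 with z = 2.326.
Half-width: 2.326 × 0.23 = 0.535.
-5.78 − 0.535 = -6.315; -5.78 + 0.535 = -5.245.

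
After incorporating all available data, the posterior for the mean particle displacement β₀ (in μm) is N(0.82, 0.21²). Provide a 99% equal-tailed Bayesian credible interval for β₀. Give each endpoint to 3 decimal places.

The posterior is symmetric, so the 99% equal-tailed interval is β₀ = 0.82 ± z·0.21 with z = 2.576.
Half-width: 2.576 × 0.21 = 0.541.
0.82 − 0.541 = 0.279; 0.82 + 0.541 = 1.361.

[0.279, 1.361]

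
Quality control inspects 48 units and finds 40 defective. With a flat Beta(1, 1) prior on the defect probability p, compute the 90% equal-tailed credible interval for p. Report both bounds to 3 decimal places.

[0.725, 0.901]

Posterior: Beta(1+40, 1+8) = Beta(41, 9).
Equal-tailed 90% interval: the 0.05 and 0.95 quantiles of Beta(41, 9).
Posterior mean ≈ 0.820, SD ≈ 0.054; a Normal approximation gives roughly [0.732, 0.908].
Exact: F⁻¹(0.05) = 0.725; F⁻¹(0.95) = 0.901.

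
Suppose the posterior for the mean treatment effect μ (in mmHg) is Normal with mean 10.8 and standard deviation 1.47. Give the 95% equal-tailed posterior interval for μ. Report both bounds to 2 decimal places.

The posterior is symmetric, so the 95% equal-tailed interval is μ = 10.8 ± z·1.47 with z = 1.960.
Half-width: 1.960 × 1.47 = 2.88.
10.8 − 2.88 = 7.92; 10.8 + 2.88 = 13.68.

[7.92, 13.68]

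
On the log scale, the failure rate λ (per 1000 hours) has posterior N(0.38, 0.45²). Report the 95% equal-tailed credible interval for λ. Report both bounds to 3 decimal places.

On the log scale the 95% interval is 0.38 ± 1.960 × 0.45 = [-0.5020, 1.2620].
Exponentiate: [e^-0.5020, e^1.2620] = [0.605, 3.532].

[0.605, 3.532]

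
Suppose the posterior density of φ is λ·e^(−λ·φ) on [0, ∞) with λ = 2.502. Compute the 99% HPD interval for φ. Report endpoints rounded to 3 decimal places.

[0.000, 1.841]

The exponential density is strictly decreasing on [0, ∞), so the HPD interval is anchored at 0: [0, q] with P(φ ≤ q) = 0.99.
q = −ln(1 − 0.99) / 2.502 = 4.6052 / 2.502 = 1.841.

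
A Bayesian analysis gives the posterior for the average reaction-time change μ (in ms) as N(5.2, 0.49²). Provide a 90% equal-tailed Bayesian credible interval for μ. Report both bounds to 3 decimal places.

[4.394, 6.006]

The posterior is symmetric, so the 90% equal-tailed interval is μ = 5.2 ± z·0.49 with z = 1.645.
Half-width: 1.645 × 0.49 = 0.806.
5.2 − 0.806 = 4.394; 5.2 + 0.806 = 6.006.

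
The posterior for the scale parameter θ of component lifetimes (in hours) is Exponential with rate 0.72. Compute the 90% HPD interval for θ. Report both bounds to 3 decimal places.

[0.000, 3.198]

The exponential density is strictly decreasing on [0, ∞), so the HPD interval is anchored at 0: [0, q] with P(θ ≤ q) = 0.90.
q = −ln(1 − 0.90) / 0.72 = 2.3026 / 0.72 = 3.198.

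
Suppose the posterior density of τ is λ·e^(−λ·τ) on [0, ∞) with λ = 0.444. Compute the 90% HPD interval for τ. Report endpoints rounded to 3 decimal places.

The exponential density is strictly decreasing on [0, ∞), so the HPD interval is anchored at 0: [0, q] with P(τ ≤ q) = 0.90.
q = −ln(1 − 0.90) / 0.444 = 2.3026 / 0.444 = 5.186.

[0.000, 5.186]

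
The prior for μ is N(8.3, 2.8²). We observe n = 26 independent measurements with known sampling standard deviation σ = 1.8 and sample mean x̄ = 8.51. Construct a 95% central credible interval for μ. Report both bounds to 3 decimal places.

[7.820, 9.193]

Posterior precision = 1/2.8² + 26/1.8² = 0.1276 + 8.0247 = 8.1522, so posterior SD = 0.3502.
Posterior mean = (8.3/2.8² + 26·8.51/1.8²) / 8.1522 = 8.5067.
Interval: 8.5067 ± 1.960 × 0.3502 → [7.820, 9.193].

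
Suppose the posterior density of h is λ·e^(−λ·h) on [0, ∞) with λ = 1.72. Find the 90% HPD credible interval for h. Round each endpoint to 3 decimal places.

The exponential density is strictly decreasing on [0, ∞), so the HPD interval is anchored at 0: [0, q] with P(h ≤ q) = 0.90.
q = −ln(1 − 0.90) / 1.72 = 2.3026 / 1.72 = 1.339.

[0.000, 1.339]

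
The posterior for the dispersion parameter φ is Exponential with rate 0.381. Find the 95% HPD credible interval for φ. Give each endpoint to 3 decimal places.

[0.000, 7.863]

The exponential density is strictly decreasing on [0, ∞), so the HPD interval is anchored at 0: [0, q] with P(φ ≤ q) = 0.95.
q = −ln(1 − 0.95) / 0.381 = 2.9957 / 0.381 = 7.863.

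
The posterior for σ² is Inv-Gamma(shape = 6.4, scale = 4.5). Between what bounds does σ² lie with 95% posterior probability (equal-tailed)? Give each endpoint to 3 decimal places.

[0.368, 1.842]

Inverse-Gamma(6.4, 4.5) quantiles: F⁻¹(0.025) and F⁻¹(0.975).
Equivalently, 1/σ² ~ Gamma(6.4, rate = 4.5); invert its 0.975 and 0.025 quantiles.
Posterior mean ≈ 0.833, SD ≈ 0.397; a Normal approximation gives roughly [0.055, 1.612].
Exact: lower = 0.368; upper = 1.842.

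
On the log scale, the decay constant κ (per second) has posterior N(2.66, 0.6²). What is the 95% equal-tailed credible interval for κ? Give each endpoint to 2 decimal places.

On the log scale the 95% interval is 2.66 ± 1.960 × 0.6 = [1.4840, 3.8360].
Exponentiate: [e^1.4840, e^3.8360] = [4.41, 46.34].

[4.41, 46.34]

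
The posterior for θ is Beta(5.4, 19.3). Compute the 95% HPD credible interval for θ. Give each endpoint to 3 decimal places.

The posterior is unimodal and skewed, so the HPD interval has equal density at both endpoints and is the shortest 95% interval.
Solving f(0.071) = f(0.380) with F(0.380) − F(0.071) = 0.95 gives [0.071, 0.380].
For comparison, the equal-tailed interval is [0.083, 0.397]; the HPD is narrower and shifted toward the mode.

[0.071, 0.380]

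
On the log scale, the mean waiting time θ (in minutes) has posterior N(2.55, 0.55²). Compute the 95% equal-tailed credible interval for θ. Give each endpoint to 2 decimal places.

On the log scale the 95% interval is 2.55 ± 1.960 × 0.55 = [1.4720, 3.6280].
Exponentiate: [e^1.4720, e^3.6280] = [4.36, 37.64].

[4.36, 37.64]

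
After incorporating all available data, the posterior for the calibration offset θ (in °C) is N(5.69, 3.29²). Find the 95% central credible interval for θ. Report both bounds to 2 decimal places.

[-0.76, 12.14]

The posterior is symmetric, so the 95% equal-tailed interval is θ = 5.69 ± z·3.29 with z = 1.960.
Half-width: 1.960 × 3.29 = 6.45.
5.69 − 6.45 = -0.76; 5.69 + 6.45 = 12.14.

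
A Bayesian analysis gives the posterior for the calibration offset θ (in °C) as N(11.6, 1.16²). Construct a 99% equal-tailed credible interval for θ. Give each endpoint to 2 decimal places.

[8.61, 14.59]

The posterior is symmetric, so the 99% equal-tailed interval is θ = 11.6 ± z·1.16 with z = 2.576.
Half-width: 2.576 × 1.16 = 2.99.
11.6 − 2.99 = 8.61; 11.6 + 2.99 = 14.59.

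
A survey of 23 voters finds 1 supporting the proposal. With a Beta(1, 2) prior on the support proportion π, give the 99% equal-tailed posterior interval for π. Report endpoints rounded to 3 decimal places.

[0.004, 0.262]

Posterior: Beta(1+1, 2+22) = Beta(2, 24).
Equal-tailed 99% interval: the 0.005 and 0.995 quantiles of Beta(2, 24).
Posterior mean ≈ 0.077, SD ≈ 0.051; a Normal approximation gives roughly [-0.055, 0.209].
Exact: F⁻¹(0.005) = 0.004; F⁻¹(0.995) = 0.262.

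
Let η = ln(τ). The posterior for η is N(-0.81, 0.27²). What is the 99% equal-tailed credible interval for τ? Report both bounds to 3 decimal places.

[0.222, 0.892]

On the log scale the 99% interval is -0.81 ± 2.576 × 0.27 = [-1.5055, -0.1145].
Exponentiate: [e^-1.5055, e^-0.1145] = [0.222, 0.892].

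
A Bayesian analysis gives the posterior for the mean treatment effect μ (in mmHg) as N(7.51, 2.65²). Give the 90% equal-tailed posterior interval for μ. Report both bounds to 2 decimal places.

The posterior is symmetric, so the 90% equal-tailed interval is μ = 7.51 ± z·2.65 with z = 1.645.
Half-width: 1.645 × 2.65 = 4.36.
7.51 − 4.36 = 3.15; 7.51 + 4.36 = 11.87.

[3.15, 11.87]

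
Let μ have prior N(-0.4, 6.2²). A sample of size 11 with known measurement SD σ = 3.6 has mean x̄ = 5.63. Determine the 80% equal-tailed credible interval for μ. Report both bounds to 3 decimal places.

[4.080, 6.821]

Posterior precision = 1/6.2² + 11/3.6² = 0.0260 + 0.8488 = 0.8748, so posterior SD = 1.0692.
Posterior mean = (-0.4/6.2² + 11·5.63/3.6²) / 0.8748 = 5.4507.
Interval: 5.4507 ± 1.282 × 1.0692 → [4.080, 6.821].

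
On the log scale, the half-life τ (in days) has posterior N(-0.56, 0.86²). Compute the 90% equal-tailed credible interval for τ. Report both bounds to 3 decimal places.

On the log scale the 90% interval is -0.56 ± 1.645 × 0.86 = [-1.9746, 0.8546].
Exponentiate: [e^-1.9746, e^0.8546] = [0.139, 2.350].

[0.139, 2.350]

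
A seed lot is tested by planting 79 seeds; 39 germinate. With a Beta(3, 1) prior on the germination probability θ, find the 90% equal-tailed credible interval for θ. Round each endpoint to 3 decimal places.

[0.416, 0.596]

Posterior: Beta(3+39, 1+40) = Beta(42, 41).
Equal-tailed 90% interval: the 0.05 and 0.95 quantiles of Beta(42, 41).
Posterior mean ≈ 0.506, SD ≈ 0.055; a Normal approximation gives roughly [0.416, 0.596].
Exact: F⁻¹(0.05) = 0.416; F⁻¹(0.95) = 0.596.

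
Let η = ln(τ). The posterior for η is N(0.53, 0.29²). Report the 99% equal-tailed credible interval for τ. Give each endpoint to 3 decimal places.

On the log scale the 99% interval is 0.53 ± 2.576 × 0.29 = [-0.2170, 1.2770].
Exponentiate: [e^-0.2170, e^1.2770] = [0.805, 3.586].

[0.805, 3.586]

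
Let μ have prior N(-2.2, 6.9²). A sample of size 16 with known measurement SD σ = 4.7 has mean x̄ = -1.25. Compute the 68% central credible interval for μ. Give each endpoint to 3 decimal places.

Posterior precision = 1/6.9² + 16/4.7² = 0.0210 + 0.7243 = 0.7453, so posterior SD = 1.1583.
Posterior mean = (-2.2/6.9² + 16·-1.25/4.7²) / 0.7453 = -1.2768.
Interval: -1.2768 ± 0.994 × 1.1583 → [-2.429, -0.125].

[-2.429, -0.125]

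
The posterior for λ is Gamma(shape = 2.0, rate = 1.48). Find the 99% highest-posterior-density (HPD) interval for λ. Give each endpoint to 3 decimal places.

[0.006, 4.488]

The posterior is unimodal and skewed, so the HPD interval has equal density at both endpoints and is the shortest 99% interval.
Solving f(0.006) = f(4.488) with F(4.488) − F(0.006) = 0.99 gives [0.006, 4.488].
For comparison, the equal-tailed interval is [0.070, 5.020]; the HPD is narrower and shifted toward the mode.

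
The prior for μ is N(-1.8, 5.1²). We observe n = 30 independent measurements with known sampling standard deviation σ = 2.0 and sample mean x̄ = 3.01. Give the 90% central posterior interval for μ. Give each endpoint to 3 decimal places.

Posterior precision = 1/5.1² + 30/2.0² = 0.0384 + 7.5000 = 7.5384, so posterior SD = 0.3642.
Posterior mean = (-1.8/5.1² + 30·3.01/2.0²) / 7.5384 = 2.9855.
Interval: 2.9855 ± 1.645 × 0.3642 → [2.386, 3.585].

[2.386, 3.585]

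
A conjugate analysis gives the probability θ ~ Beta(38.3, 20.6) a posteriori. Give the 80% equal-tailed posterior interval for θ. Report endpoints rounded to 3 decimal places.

Posterior: Beta(38.3, 20.6).
Equal-tailed 80% interval: the 0.1 and 0.9 quantiles of Beta(38.3, 20.6).
Posterior mean ≈ 0.650, SD ≈ 0.062; a Normal approximation gives roughly [0.571, 0.729].
Exact: F⁻¹(0.1) = 0.570; F⁻¹(0.9) = 0.728.

[0.570, 0.728]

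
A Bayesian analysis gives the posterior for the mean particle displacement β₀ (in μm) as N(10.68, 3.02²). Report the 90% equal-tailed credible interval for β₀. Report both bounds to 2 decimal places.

[5.71, 15.65]

The posterior is symmetric, so the 90% equal-tailed interval is β₀ = 10.68 ± z·3.02 with z = 1.645.
Half-width: 1.645 × 3.02 = 4.97.
10.68 − 4.97 = 5.71; 10.68 + 4.97 = 15.65.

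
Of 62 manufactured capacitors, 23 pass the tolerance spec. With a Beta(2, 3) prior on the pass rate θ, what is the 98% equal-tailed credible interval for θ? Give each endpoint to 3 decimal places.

[0.243, 0.514]

Posterior: Beta(2+23, 3+39) = Beta(25, 42).
Equal-tailed 98% interval: the 0.01 and 0.99 quantiles of Beta(25, 42).
Posterior mean ≈ 0.373, SD ≈ 0.059; a Normal approximation gives roughly [0.237, 0.510].
Exact: F⁻¹(0.01) = 0.243; F⁻¹(0.99) = 0.514.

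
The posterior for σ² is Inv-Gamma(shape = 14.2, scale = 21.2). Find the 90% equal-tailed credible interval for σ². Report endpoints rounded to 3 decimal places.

Inverse-Gamma(14.2, 21.2) quantiles: F⁻¹(0.05) and F⁻¹(0.95).
Equivalently, 1/σ² ~ Gamma(14.2, rate = 21.2); invert its 0.95 and 0.05 quantiles.
Posterior mean ≈ 1.606, SD ≈ 0.460; a Normal approximation gives roughly [0.850, 2.362].
Exact: lower = 1.014; upper = 2.459.

[1.014, 2.459]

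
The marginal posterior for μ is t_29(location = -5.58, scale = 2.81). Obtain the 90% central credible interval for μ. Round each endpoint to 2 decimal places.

[-10.35, -0.81]

The t_29 distribution is symmetric; the 90% interval is -5.58 ± t·2.81 with t_{0.95,29} = 1.699.
Half-width: 1.699 × 2.81 = 4.77.
-5.58 − 4.77 = -10.35; -5.58 + 4.77 = -0.81.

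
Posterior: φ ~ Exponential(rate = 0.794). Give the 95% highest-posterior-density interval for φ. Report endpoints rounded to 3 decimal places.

[0.000, 3.773]

The exponential density is strictly decreasing on [0, ∞), so the HPD interval is anchored at 0: [0, q] with P(φ ≤ q) = 0.95.
q = −ln(1 − 0.95) / 0.794 = 2.9957 / 0.794 = 3.773.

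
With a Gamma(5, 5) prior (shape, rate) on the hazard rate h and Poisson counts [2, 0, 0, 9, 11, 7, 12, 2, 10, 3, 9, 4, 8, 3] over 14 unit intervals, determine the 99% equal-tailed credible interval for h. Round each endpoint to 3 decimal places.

[3.323, 5.822]

Posterior: Gamma(5+80, 5+14) = Gamma(85, 19) (shape, rate).
Equal-tailed 99% interval: Gamma(85, 19) quantiles at 0.005 and 0.995.
Posterior mean ≈ 4.474, SD ≈ 0.485; a Normal approximation gives roughly [3.224, 5.724].
Exact: lower = 3.323; upper = 5.822.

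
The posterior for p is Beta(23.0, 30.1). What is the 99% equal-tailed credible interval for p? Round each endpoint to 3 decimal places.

Posterior: Beta(23.0, 30.1).
Equal-tailed 99% interval: the 0.005 and 0.995 quantiles of Beta(23.0, 30.1).
Posterior mean ≈ 0.433, SD ≈ 0.067; a Normal approximation gives roughly [0.260, 0.607].
Exact: F⁻¹(0.005) = 0.267; F⁻¹(0.995) = 0.608.

[0.267, 0.608]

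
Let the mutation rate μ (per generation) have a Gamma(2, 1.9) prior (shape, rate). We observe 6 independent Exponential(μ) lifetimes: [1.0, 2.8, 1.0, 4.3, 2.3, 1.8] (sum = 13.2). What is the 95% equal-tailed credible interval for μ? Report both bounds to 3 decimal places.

[0.229, 0.955]

Posterior: Gamma(2+6, 1.9+13.2) = Gamma(8, 15.1) (shape, rate).
Equal-tailed 95% interval: Gamma(8, 15.1) quantiles at 0.025 and 0.975.
Posterior mean ≈ 0.530, SD ≈ 0.187; a Normal approximation gives roughly [0.163, 0.897].
Exact: lower = 0.229; upper = 0.955.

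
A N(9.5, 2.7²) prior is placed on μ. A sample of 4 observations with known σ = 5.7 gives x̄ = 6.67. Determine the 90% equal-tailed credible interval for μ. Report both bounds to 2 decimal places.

[4.94, 11.39]

Posterior precision = 1/2.7² + 4/5.7² = 0.1372 + 0.1231 = 0.2603, so posterior SD = 1.9601.
Posterior mean = (9.5/2.7² + 4·6.67/5.7²) / 0.2603 = 8.1614.
Interval: 8.1614 ± 1.645 × 1.9601 → [4.94, 11.39].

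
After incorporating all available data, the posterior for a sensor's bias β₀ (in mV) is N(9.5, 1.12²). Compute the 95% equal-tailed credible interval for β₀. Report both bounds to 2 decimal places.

The posterior is symmetric, so the 95% equal-tailed interval is β₀ = 9.5 ± z·1.12 with z = 1.960.
Half-width: 1.960 × 1.12 = 2.20.
9.5 − 2.20 = 7.30; 9.5 + 2.20 = 11.70.

[7.30, 11.70]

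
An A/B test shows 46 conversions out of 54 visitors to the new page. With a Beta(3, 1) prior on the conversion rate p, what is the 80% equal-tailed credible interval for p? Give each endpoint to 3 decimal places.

Posterior: Beta(3+46, 1+8) = Beta(49, 9).
Equal-tailed 80% interval: the 0.1 and 0.9 quantiles of Beta(49, 9).
Posterior mean ≈ 0.845, SD ≈ 0.047; a Normal approximation gives roughly [0.784, 0.905].
Exact: F⁻¹(0.1) = 0.782; F⁻¹(0.9) = 0.902.

[0.782, 0.902]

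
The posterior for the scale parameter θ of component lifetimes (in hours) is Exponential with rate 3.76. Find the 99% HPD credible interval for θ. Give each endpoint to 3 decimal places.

[0.000, 1.225]

The exponential density is strictly decreasing on [0, ∞), so the HPD interval is anchored at 0: [0, q] with P(θ ≤ q) = 0.99.
q = −ln(1 − 0.99) / 3.76 = 4.6052 / 3.76 = 1.225.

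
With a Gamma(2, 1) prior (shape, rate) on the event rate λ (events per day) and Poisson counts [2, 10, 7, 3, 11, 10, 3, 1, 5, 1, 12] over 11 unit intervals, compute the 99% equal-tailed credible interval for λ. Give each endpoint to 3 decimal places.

[3.983, 7.496]

Posterior: Gamma(2+65, 1+11) = Gamma(67, 12) (shape, rate).
Equal-tailed 99% interval: Gamma(67, 12) quantiles at 0.005 and 0.995.
Posterior mean ≈ 5.583, SD ≈ 0.682; a Normal approximation gives roughly [3.826, 7.340].
Exact: lower = 3.983; upper = 7.496.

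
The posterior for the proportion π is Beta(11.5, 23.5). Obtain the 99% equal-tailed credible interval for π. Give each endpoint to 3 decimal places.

[0.150, 0.543]

Posterior: Beta(11.5, 23.5).
Equal-tailed 99% interval: the 0.005 and 0.995 quantiles of Beta(11.5, 23.5).
Posterior mean ≈ 0.329, SD ≈ 0.078; a Normal approximation gives roughly [0.127, 0.530].
Exact: F⁻¹(0.005) = 0.150; F⁻¹(0.995) = 0.543.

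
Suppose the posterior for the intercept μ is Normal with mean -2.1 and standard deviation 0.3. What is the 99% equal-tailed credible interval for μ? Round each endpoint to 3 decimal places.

The posterior is symmetric, so the 99% equal-tailed interval is μ = -2.1 ± z·0.3 with z = 2.576.
Half-width: 2.576 × 0.3 = 0.773.
-2.1 − 0.773 = -2.873; -2.1 + 0.773 = -1.327.

[-2.873, -1.327]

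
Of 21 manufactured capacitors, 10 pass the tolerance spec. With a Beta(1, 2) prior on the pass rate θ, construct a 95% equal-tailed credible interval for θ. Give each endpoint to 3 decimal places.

Posterior: Beta(1+10, 2+11) = Beta(11, 13).
Equal-tailed 95% interval: the 0.025 and 0.975 quantiles of Beta(11, 13).
Posterior mean ≈ 0.458, SD ≈ 0.100; a Normal approximation gives roughly [0.263, 0.654].
Exact: F⁻¹(0.025) = 0.268; F⁻¹(0.975) = 0.655.

[0.268, 0.655]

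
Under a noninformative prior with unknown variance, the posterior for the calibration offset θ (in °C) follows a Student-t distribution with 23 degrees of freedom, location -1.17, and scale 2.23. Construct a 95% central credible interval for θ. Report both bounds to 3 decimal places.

[-5.783, 3.443]

The t_23 distribution is symmetric; the 95% interval is -1.17 ± t·2.23 with t_{0.975,23} = 2.069.
Half-width: 2.069 × 2.23 = 4.613.
-1.17 − 4.613 = -5.783; -1.17 + 4.613 = 3.443.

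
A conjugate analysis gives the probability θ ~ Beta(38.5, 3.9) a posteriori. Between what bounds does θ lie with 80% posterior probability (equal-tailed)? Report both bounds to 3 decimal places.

Posterior: Beta(38.5, 3.9).
Equal-tailed 80% interval: the 0.1 and 0.9 quantiles of Beta(38.5, 3.9).
Posterior mean ≈ 0.908, SD ≈ 0.044; a Normal approximation gives roughly [0.852, 0.964].
Exact: F⁻¹(0.1) = 0.849; F⁻¹(0.9) = 0.959.

[0.849, 0.959]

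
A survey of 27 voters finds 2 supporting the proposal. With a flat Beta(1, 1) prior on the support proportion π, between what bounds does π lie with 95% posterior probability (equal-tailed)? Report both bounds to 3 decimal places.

Posterior: Beta(1+2, 1+25) = Beta(3, 26).
Equal-tailed 95% interval: the 0.025 and 0.975 quantiles of Beta(3, 26).
Posterior mean ≈ 0.103, SD ≈ 0.056; a Normal approximation gives roughly [-0.006, 0.212].
Exact: F⁻¹(0.025) = 0.023; F⁻¹(0.975) = 0.235.

[0.023, 0.235]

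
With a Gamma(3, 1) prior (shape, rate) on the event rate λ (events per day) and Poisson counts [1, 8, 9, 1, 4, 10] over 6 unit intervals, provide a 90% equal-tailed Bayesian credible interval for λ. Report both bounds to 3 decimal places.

[3.819, 6.629]

Posterior: Gamma(3+33, 1+6) = Gamma(36, 7) (shape, rate).
Equal-tailed 90% interval: Gamma(36, 7) quantiles at 0.05 and 0.95.
Posterior mean ≈ 5.143, SD ≈ 0.857; a Normal approximation gives roughly [3.733, 6.553].
Exact: lower = 3.819; upper = 6.629.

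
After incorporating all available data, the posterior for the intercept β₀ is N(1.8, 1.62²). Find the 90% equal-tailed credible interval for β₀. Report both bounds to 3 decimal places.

[-0.865, 4.465]

The posterior is symmetric, so the 90% equal-tailed interval is β₀ = 1.8 ± z·1.62 with z = 1.645.
Half-width: 1.645 × 1.62 = 2.665.
1.8 − 2.665 = -0.865; 1.8 + 2.665 = 4.465.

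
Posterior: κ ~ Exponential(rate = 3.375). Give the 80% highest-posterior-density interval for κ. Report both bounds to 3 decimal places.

The exponential density is strictly decreasing on [0, ∞), so the HPD interval is anchored at 0: [0, q] with P(κ ≤ q) = 0.80.
q = −ln(1 − 0.80) / 3.375 = 1.6094 / 3.375 = 0.477.

[0.000, 0.477]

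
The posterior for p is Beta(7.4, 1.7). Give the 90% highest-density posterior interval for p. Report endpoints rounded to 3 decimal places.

[0.637, 0.994]

The posterior is unimodal and skewed, so the HPD interval has equal density at both endpoints and is the shortest 90% interval.
Solving f(0.637) = f(0.994) with F(0.994) − F(0.637) = 0.90 gives [0.637, 0.994].
For comparison, the equal-tailed interval is [0.577, 0.969]; the HPD is narrower and shifted toward the mode.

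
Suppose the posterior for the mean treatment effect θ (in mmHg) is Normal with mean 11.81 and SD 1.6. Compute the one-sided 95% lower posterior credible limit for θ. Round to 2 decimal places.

Need L with P(θ ≥ L) = 0.95: L = 11.81 − z_{0.05}·1.6.
z = 1.645; L = 11.81 − 1.645 × 1.6 = 9.18.

9.18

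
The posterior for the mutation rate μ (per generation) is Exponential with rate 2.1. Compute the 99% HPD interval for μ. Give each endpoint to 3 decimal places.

[0.000, 2.193]

The exponential density is strictly decreasing on [0, ∞), so the HPD interval is anchored at 0: [0, q] with P(μ ≤ q) = 0.99.
q = −ln(1 − 0.99) / 2.1 = 4.6052 / 2.1 = 2.193.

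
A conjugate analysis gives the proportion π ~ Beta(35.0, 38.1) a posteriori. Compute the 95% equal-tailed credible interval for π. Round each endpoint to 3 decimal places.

[0.366, 0.593]

Posterior: Beta(35.0, 38.1).
Equal-tailed 95% interval: the 0.025 and 0.975 quantiles of Beta(35.0, 38.1).
Posterior mean ≈ 0.479, SD ≈ 0.058; a Normal approximation gives roughly [0.365, 0.593].
Exact: F⁻¹(0.025) = 0.366; F⁻¹(0.975) = 0.593.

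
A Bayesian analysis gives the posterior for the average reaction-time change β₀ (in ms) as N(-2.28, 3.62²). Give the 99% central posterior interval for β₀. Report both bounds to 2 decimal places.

[-11.60, 7.04]

The posterior is symmetric, so the 99% equal-tailed interval is β₀ = -2.28 ± z·3.62 with z = 2.576.
Half-width: 2.576 × 3.62 = 9.32.
-2.28 − 9.32 = -11.60; -2.28 + 9.32 = 7.04.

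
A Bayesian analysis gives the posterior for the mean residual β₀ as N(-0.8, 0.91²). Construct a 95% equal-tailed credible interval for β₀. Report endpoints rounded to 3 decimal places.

[-2.584, 0.984]

The posterior is symmetric, so the 95% equal-tailed interval is β₀ = -0.8 ± z·0.91 with z = 1.960.
Half-width: 1.960 × 0.91 = 1.784.
-0.8 − 1.784 = -2.584; -0.8 + 1.784 = 0.984.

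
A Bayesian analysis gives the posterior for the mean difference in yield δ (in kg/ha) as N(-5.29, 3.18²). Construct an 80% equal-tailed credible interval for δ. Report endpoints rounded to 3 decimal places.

The posterior is symmetric, so the 80% equal-tailed interval is δ = -5.29 ± z·3.18 with z = 1.282.
Half-width: 1.282 × 3.18 = 4.075.
-5.29 − 4.075 = -9.365; -5.29 + 4.075 = -1.215.

[-9.365, -1.215]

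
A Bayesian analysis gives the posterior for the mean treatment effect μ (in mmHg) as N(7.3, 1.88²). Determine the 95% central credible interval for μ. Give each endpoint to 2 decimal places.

The posterior is symmetric, so the 95% equal-tailed interval is μ = 7.3 ± z·1.88 with z = 1.960.
Half-width: 1.960 × 1.88 = 3.68.
7.3 − 3.68 = 3.62; 7.3 + 3.68 = 10.98.

[3.62, 10.98]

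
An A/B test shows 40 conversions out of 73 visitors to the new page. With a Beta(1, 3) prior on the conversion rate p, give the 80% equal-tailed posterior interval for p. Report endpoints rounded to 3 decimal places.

[0.460, 0.605]

Posterior: Beta(1+40, 3+33) = Beta(41, 36).
Equal-tailed 80% interval: the 0.1 and 0.9 quantiles of Beta(41, 36).
Posterior mean ≈ 0.532, SD ≈ 0.056; a Normal approximation gives roughly [0.460, 0.605].
Exact: F⁻¹(0.1) = 0.460; F⁻¹(0.9) = 0.605.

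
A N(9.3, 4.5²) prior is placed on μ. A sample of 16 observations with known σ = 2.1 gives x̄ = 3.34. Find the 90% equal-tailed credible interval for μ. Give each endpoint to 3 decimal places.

[2.562, 4.278]

Posterior precision = 1/4.5² + 16/2.1² = 0.0494 + 3.6281 = 3.6775, so posterior SD = 0.5215.
Posterior mean = (9.3/4.5² + 16·3.34/2.1²) / 3.6775 = 3.4200.
Interval: 3.4200 ± 1.645 × 0.5215 → [2.562, 4.278].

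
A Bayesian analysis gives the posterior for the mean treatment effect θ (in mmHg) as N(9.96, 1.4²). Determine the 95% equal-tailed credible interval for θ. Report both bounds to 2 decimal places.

The posterior is symmetric, so the 95% equal-tailed interval is θ = 9.96 ± z·1.4 with z = 1.960.
Half-width: 1.960 × 1.4 = 2.74.
9.96 − 2.74 = 7.22; 9.96 + 2.74 = 12.70.

[7.22, 12.70]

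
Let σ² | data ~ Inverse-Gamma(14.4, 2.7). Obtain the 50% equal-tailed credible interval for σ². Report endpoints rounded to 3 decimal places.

Inverse-Gamma(14.4, 2.7) quantiles: F⁻¹(0.25) and F⁻¹(0.75).
Equivalently, 1/σ² ~ Gamma(14.4, rate = 2.7); invert its 0.75 and 0.25 quantiles.
Posterior mean ≈ 0.201, SD ≈ 0.057; a Normal approximation gives roughly [0.163, 0.240].
Exact: lower = 0.161; upper = 0.231.

[0.161, 0.231]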